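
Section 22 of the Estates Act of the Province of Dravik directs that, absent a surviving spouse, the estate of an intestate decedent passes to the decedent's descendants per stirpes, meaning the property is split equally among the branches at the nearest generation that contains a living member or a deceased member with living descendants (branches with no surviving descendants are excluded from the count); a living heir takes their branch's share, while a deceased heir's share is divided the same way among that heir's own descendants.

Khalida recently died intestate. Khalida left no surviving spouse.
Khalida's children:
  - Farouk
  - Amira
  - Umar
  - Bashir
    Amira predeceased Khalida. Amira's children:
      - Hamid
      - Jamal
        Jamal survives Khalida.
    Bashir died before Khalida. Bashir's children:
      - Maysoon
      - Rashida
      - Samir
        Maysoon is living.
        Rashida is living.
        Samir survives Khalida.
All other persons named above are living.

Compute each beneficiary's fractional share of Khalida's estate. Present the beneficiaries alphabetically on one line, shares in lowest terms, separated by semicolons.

There is no surviving spouse, so the entire estate passes to Khalida's descendants per stirpes.
The estate is divided into 4 equal shares of 1/4 among Farouk, Amira, Umar, Bashir.
Farouk is living and takes 1/4.
Amira predeceased; the 1/4 allotted to Amira's branch passes to Amira's issue by representation.
The 1/4 is divided into 2 equal shares of 1/8 among Hamid, Jamal.
Hamid is living and takes 1/8.
Jamal is living and takes 1/8.
Umar is living and takes 1/4.
Bashir predeceased; the 1/4 allotted to Bashir's branch passes to Bashir's issue by representation.
The 1/4 is divided into 3 equal shares of 1/12 among Maysoon, Rashida, Samir.
Maysoon is living and takes 1/12.
Rashida is living and takes 1/12.
Samir is living and takes 1/12.

Farouk 1/4; Hamid 1/8; Jamal 1/8; Maysoon 1/12; Rashida 1/12; Samir 1/12; Umar 1/4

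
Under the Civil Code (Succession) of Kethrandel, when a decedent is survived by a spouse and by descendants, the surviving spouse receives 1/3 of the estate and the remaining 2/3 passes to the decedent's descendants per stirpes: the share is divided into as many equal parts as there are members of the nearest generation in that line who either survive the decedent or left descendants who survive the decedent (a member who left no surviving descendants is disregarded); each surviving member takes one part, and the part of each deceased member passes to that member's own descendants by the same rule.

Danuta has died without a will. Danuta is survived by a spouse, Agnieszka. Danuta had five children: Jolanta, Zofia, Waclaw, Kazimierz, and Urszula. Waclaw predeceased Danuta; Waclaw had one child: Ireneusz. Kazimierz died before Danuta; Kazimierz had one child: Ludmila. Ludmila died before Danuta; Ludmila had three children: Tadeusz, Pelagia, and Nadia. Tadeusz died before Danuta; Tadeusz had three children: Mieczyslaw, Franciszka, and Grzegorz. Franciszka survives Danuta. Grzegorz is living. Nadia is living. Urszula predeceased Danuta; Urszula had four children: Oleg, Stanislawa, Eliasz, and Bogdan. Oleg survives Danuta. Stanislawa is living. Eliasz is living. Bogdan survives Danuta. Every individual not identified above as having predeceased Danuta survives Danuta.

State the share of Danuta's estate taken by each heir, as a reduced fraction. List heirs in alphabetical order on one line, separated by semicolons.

Agnieszka, as surviving spouse, takes 1/3.
The remaining 2/3 passes to Danuta's descendants per stirpes.
The 2/3 is divided into 5 equal shares of 2/15 among Jolanta, Zofia, Waclaw, Kazimierz, Urszula.
Jolanta is living and takes 2/15.
Zofia is living and takes 2/15.
Waclaw predeceased; the 2/15 allotted to Waclaw's branch passes to Waclaw's issue by representation.
Ireneusz is the sole taker at this level and receives the full 2/15.
Kazimierz predeceased; the 2/15 allotted to Kazimierz's branch passes to Kazimierz's issue by representation.
Ludmila's line is the sole branch at this level, so the full 2/15 passes to Ludmila's issue by representation.
The 2/15 is divided into 3 equal shares of 2/45 among Tadeusz, Pelagia, Nadia.
Tadeusz predeceased; the 2/45 allotted to Tadeusz's branch passes to Tadeusz's issue by representation.
The 2/45 is divided into 3 equal shares of 2/135 among Mieczyslaw, Franciszka, Grzegorz.
Mieczyslaw is living and takes 2/135.
Franciszka is living and takes 2/135.
Grzegorz is living and takes 2/135.
Pelagia is living and takes 2/45.
Nadia is living and takes 2/45.
Urszula predeceased; the 2/15 allotted to Urszula's branch passes to Urszula's issue by representation.
The 2/15 is divided into 4 equal shares of 1/30 among Oleg, Stanislawa, Eliasz, Bogdan.
Oleg is living and takes 1/30.
Stanislawa is living and takes 1/30.
Eliasz is living and takes 1/30.
Bogdan is living and takes 1/30.

Agnieszka 1/3; Bogdan 1/30; Eliasz 1/30; Franciszka 2/135; Grzegorz 2/135; Ireneusz 2/15; Jolanta 2/15; Mieczyslaw 2/135; Nadia 2/45; Oleg 1/30; Pelagia 2/45; Stanislawa 1/30; Zofia 2/15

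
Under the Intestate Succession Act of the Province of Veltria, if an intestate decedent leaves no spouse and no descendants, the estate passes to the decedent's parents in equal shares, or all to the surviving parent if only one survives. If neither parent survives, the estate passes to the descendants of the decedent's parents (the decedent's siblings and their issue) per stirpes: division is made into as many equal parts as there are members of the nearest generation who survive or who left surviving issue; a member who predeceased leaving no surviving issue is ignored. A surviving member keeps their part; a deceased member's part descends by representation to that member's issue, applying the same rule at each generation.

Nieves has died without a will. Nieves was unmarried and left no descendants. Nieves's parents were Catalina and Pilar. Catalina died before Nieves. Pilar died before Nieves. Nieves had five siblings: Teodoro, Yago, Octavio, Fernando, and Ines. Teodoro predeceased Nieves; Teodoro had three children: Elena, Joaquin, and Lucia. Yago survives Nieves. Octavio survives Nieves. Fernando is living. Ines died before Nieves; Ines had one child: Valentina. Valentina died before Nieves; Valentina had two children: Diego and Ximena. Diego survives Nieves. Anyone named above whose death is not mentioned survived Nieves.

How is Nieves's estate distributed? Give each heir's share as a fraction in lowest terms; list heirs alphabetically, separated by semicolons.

Diego 1/10; Elena 1/15; Fernando 1/5; Joaquin 1/15; Lucia 1/15; Octavio 1/5; Ximena 1/10; Yago 1/5

Neither parent survives and there are no descendants, so the estate passes to Nieves's siblings and their issue per stirpes.
The estate is divided into 5 equal shares of 1/5 among Teodoro, Yago, Octavio, Fernando, Ines.
Teodoro predeceased; the 1/5 allotted to Teodoro's branch passes to Teodoro's issue by representation.
The 1/5 is divided into 3 equal shares of 1/15 among Elena, Joaquin, Lucia.
Elena is living and takes 1/15.
Joaquin is living and takes 1/15.
Lucia is living and takes 1/15.
Yago is living and takes 1/5.
Octavio is living and takes 1/5.
Fernando is living and takes 1/5.
Ines predeceased; the 1/5 allotted to Ines's branch passes to Ines's issue by representation.
Valentina's line is the sole branch at this level, so the full 1/5 passes to Valentina's issue by representation.
The 1/5 is divided into 2 equal shares of 1/10 among Diego, Ximena.
Diego is living and takes 1/10.
Ximena is living and takes 1/10.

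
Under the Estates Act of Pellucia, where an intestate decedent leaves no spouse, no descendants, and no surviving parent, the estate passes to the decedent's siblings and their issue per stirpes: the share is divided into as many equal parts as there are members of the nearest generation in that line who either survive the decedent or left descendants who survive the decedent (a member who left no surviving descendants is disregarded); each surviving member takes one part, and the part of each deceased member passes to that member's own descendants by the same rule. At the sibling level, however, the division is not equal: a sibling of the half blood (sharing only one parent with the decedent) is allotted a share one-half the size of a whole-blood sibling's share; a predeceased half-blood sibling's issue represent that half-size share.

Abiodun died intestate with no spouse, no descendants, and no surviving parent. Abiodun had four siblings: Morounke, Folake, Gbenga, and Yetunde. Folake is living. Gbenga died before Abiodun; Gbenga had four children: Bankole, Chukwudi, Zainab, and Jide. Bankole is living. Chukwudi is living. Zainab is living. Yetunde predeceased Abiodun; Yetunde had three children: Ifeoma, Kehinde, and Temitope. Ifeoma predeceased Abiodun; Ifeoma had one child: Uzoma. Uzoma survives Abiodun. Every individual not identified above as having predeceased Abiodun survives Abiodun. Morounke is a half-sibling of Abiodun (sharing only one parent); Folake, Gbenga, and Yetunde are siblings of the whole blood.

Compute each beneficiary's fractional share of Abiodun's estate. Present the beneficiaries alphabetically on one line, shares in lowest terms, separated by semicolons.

Bankole 1/14; Chukwudi 1/14; Folake 2/7; Jide 1/14; Kehinde 2/21; Morounke 1/7; Temitope 2/21; Uzoma 2/21; Zainab 1/14

No spouse, descendants, or parent survives, so the estate passes to Abiodun's siblings per stirpes.
Half-blood siblings count for one-half the weight of whole-blood siblings at the initial division.
Dividing 1 in proportion to weights (total weight 7/2): Morounke (weight 1/2) → 1/7; Folake (weight 1) → 2/7; Gbenga (weight 1) → 2/7; Yetunde (weight 1) → 2/7.
Morounke is living and takes 1/7.
Folake is living and takes 2/7.
Gbenga predeceased; the 2/7 allotted to Gbenga's branch passes to Gbenga's issue by representation.
The 2/7 is divided into 4 equal shares of 1/14 among Bankole, Chukwudi, Zainab, Jide.
Bankole is living and takes 1/14.
Chukwudi is living and takes 1/14.
Zainab is living and takes 1/14.
Jide is living and takes 1/14.
Yetunde predeceased; the 2/7 allotted to Yetunde's branch passes to Yetunde's issue by representation.
The 2/7 is divided into 3 equal shares of 2/21 among Ifeoma, Kehinde, Temitope.
Ifeoma predeceased; the 2/21 allotted to Ifeoma's branch passes to Ifeoma's issue by representation.
Uzoma is the sole taker at this level and receives the full 2/21.
Kehinde is living and takes 2/21.
Temitope is living and takes 2/21.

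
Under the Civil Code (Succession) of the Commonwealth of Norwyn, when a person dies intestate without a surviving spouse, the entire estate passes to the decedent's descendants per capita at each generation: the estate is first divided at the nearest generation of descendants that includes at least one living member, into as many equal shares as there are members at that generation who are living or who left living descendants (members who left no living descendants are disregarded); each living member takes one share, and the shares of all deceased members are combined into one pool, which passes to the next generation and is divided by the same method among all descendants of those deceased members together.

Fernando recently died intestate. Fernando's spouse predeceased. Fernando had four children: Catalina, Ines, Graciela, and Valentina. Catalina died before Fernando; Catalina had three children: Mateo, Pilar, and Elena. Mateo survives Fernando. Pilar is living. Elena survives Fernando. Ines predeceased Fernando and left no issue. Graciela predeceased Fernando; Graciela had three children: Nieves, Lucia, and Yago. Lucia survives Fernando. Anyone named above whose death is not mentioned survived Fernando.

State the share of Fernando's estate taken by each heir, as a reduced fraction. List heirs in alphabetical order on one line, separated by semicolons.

Elena 1/9; Lucia 1/9; Mateo 1/9; Nieves 1/9; Pilar 1/9; Valentina 1/3; Yago 1/9

There is no surviving spouse, so the entire estate passes to Fernando's descendants per capita at each generation.
At generation 1 (Catalina, Graciela, Valentina) there are 3 shares of (1)/3 = 1/3 each.
Living: Valentina — each takes 1/3.
Deceased: Catalina and Graciela. Their combined 2/3 is pooled and carried to generation 2.
At generation 2 (Mateo, Pilar, Elena, Nieves, Lucia, Yago) there are 6 shares of (2/3)/6 = 1/9 each.
Living: Mateo, Pilar, Elena, Nieves, Lucia, and Yago — each takes 1/9.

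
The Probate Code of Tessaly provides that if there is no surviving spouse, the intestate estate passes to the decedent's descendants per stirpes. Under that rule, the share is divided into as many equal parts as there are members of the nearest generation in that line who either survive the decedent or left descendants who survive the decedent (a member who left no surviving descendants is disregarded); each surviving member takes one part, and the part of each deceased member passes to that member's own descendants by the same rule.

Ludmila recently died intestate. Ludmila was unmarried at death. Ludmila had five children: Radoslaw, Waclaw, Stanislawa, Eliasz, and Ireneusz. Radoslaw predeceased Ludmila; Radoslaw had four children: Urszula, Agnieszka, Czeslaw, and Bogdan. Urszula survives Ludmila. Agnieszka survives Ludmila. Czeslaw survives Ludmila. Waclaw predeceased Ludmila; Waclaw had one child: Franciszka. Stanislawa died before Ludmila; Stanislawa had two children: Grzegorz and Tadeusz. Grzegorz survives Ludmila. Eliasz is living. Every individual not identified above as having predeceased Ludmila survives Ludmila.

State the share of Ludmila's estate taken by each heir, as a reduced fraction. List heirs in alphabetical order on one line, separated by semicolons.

There is no surviving spouse, so the entire estate passes to Ludmila's descendants per stirpes.
The estate is divided into 5 equal shares of 1/5 among Radoslaw, Waclaw, Stanislawa, Eliasz, Ireneusz.
Radoslaw predeceased; the 1/5 allotted to Radoslaw's branch passes to Radoslaw's issue by representation.
The 1/5 is divided into 4 equal shares of 1/20 among Urszula, Agnieszka, Czeslaw, Bogdan.
Urszula is living and takes 1/20.
Agnieszka is living and takes 1/20.
Czeslaw is living and takes 1/20.
Bogdan is living and takes 1/20.
Waclaw predeceased; the 1/5 allotted to Waclaw's branch passes to Waclaw's issue by representation.
Franciszka is the sole taker at this level and receives the full 1/5.
Stanislawa predeceased; the 1/5 allotted to Stanislawa's branch passes to Stanislawa's issue by representation.
The 1/5 is divided into 2 equal shares of 1/10 among Grzegorz, Tadeusz.
Grzegorz is living and takes 1/10.
Tadeusz is living and takes 1/10.
Eliasz is living and takes 1/5.
Ireneusz is living and takes 1/5.

Agnieszka 1/20; Bogdan 1/20; Czeslaw 1/20; Eliasz 1/5; Franciszka 1/5; Grzegorz 1/10; Ireneusz 1/5; Tadeusz 1/10; Urszula 1/20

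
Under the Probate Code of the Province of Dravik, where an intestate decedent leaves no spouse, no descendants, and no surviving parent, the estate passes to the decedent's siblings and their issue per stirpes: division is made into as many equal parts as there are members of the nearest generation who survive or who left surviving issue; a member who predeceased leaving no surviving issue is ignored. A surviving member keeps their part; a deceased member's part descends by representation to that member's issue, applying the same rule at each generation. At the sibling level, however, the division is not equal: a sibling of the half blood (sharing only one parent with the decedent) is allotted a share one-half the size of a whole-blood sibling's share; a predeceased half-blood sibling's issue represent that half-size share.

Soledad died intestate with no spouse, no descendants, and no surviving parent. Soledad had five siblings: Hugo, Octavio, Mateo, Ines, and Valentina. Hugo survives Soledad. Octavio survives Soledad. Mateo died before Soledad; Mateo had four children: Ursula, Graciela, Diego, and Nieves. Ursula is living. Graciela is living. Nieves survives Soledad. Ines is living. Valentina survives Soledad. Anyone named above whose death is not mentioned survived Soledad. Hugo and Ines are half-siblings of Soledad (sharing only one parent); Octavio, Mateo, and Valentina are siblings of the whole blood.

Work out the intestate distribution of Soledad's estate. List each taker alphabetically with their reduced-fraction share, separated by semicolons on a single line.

No spouse, descendants, or parent survives, so the estate passes to Soledad's siblings per stirpes.
Half-blood siblings count for one-half the weight of whole-blood siblings at the initial division.
Dividing 1 in proportion to weights (total weight 4): Hugo (weight 1/2) → 1/8; Octavio (weight 1) → 1/4; Mateo (weight 1) → 1/4; Ines (weight 1/2) → 1/8; Valentina (weight 1) → 1/4.
Hugo is living and takes 1/8.
Octavio is living and takes 1/4.
Mateo predeceased; the 1/4 allotted to Mateo's branch passes to Mateo's issue by representation.
The 1/4 is divided into 4 equal shares of 1/16 among Ursula, Graciela, Diego, Nieves.
Ursula is living and takes 1/16.
Graciela is living and takes 1/16.
Diego is living and takes 1/16.
Nieves is living and takes 1/16.
Ines is living and takes 1/8.
Valentina is living and takes 1/4.

Diego 1/16; Graciela 1/16; Hugo 1/8; Ines 1/8; Nieves 1/16; Octavio 1/4; Ursula 1/16; Valentina 1/4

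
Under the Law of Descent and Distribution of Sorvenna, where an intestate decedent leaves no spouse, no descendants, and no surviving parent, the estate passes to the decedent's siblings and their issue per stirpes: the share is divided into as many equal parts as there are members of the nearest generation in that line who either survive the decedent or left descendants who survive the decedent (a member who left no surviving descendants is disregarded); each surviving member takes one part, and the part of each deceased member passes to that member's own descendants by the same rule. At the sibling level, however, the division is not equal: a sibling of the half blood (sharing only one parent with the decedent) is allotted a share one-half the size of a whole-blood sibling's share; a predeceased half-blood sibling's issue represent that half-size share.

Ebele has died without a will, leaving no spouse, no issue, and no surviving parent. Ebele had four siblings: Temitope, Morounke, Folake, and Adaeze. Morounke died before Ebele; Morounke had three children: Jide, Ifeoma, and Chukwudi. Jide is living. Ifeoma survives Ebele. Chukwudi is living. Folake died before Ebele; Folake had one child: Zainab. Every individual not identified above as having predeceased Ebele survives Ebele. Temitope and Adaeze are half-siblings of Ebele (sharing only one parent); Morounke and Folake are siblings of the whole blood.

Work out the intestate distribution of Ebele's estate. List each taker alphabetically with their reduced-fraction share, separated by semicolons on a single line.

Adaeze 1/6; Chukwudi 1/9; Ifeoma 1/9; Jide 1/9; Temitope 1/6; Zainab 1/3

No spouse, descendants, or parent survives, so the estate passes to Ebele's siblings per stirpes.
Half-blood siblings count for one-half the weight of whole-blood siblings at the initial division.
Dividing 1 in proportion to weights (total weight 3): Temitope (weight 1/2) → 1/6; Morounke (weight 1) → 1/3; Folake (weight 1) → 1/3; Adaeze (weight 1/2) → 1/6.
Temitope is living and takes 1/6.
Morounke predeceased; the 1/3 allotted to Morounke's branch passes to Morounke's issue by representation.
The 1/3 is divided into 3 equal shares of 1/9 among Jide, Ifeoma, Chukwudi.
Jide is living and takes 1/9.
Ifeoma is living and takes 1/9.
Chukwudi is living and takes 1/9.
Folake predeceased; the 1/3 allotted to Folake's branch passes to Folake's issue by representation.
Zainab is the sole taker at this level and receives the full 1/3.
Adaeze is living and takes 1/6.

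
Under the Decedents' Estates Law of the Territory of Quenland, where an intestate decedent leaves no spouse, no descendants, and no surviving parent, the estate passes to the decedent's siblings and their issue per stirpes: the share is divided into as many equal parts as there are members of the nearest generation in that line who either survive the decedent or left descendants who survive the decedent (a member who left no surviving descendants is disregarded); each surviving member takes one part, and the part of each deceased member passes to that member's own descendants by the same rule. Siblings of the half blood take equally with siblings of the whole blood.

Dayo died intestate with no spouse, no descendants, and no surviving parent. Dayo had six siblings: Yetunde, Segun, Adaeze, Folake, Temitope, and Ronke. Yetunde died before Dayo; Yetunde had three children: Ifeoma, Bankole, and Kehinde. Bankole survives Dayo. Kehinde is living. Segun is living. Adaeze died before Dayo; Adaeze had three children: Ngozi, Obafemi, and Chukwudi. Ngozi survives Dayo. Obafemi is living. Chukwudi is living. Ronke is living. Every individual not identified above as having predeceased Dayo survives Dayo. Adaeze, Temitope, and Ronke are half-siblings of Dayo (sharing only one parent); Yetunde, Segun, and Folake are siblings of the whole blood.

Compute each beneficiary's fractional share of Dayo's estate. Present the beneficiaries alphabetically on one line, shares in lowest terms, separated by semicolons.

Bankole 1/18; Chukwudi 1/18; Folake 1/6; Ifeoma 1/18; Kehinde 1/18; Ngozi 1/18; Obafemi 1/18; Ronke 1/6; Segun 1/6; Temitope 1/6

No spouse, descendants, or parent survives, so the estate passes to Dayo's siblings per stirpes.
Half-blood and whole-blood siblings take equally under the stated rule.
The estate is divided into 6 equal shares of 1/6 among Yetunde, Segun, Adaeze, Folake, Temitope, Ronke.
Yetunde predeceased; the 1/6 allotted to Yetunde's branch passes to Yetunde's issue by representation.
The 1/6 is divided into 3 equal shares of 1/18 among Ifeoma, Bankole, Kehinde.
Ifeoma is living and takes 1/18.
Bankole is living and takes 1/18.
Kehinde is living and takes 1/18.
Segun is living and takes 1/6.
Adaeze predeceased; the 1/6 allotted to Adaeze's branch passes to Adaeze's issue by representation.
The 1/6 is divided into 3 equal shares of 1/18 among Ngozi, Obafemi, Chukwudi.
Ngozi is living and takes 1/18.
Obafemi is living and takes 1/18.
Chukwudi is living and takes 1/18.
Folake is living and takes 1/6.
Temitope is living and takes 1/6.
Ronke is living and takes 1/6.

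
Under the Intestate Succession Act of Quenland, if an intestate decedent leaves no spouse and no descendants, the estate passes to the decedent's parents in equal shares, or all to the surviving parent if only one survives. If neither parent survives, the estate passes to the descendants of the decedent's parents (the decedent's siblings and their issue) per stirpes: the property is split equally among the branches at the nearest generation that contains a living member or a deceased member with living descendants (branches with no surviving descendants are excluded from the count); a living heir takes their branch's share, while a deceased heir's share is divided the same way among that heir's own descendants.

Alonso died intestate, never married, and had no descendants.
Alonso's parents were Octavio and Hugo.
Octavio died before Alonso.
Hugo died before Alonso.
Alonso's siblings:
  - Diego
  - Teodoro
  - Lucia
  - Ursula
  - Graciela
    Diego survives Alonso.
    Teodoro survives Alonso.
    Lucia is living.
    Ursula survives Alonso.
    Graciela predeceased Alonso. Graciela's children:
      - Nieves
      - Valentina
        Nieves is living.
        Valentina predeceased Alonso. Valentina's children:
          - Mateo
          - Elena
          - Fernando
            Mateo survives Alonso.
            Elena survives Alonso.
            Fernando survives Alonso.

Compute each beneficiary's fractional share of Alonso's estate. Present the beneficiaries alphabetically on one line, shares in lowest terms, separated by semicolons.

Neither parent survives and there are no descendants, so the estate passes to Alonso's siblings and their issue per stirpes.
The estate is divided into 5 equal shares of 1/5 among Diego, Teodoro, Lucia, Ursula, Graciela.
Diego is living and takes 1/5.
Teodoro is living and takes 1/5.
Lucia is living and takes 1/5.
Ursula is living and takes 1/5.
Graciela predeceased; the 1/5 allotted to Graciela's branch passes to Graciela's issue by representation.
The 1/5 is divided into 2 equal shares of 1/10 among Nieves, Valentina.
Nieves is living and takes 1/10.
Valentina predeceased; the 1/10 allotted to Valentina's branch passes to Valentina's issue by representation.
The 1/10 is divided into 3 equal shares of 1/30 among Mateo, Elena, Fernando.
Mateo is living and takes 1/30.
Elena is living and takes 1/30.
Fernando is living and takes 1/30.

Diego 1/5; Elena 1/30; Fernando 1/30; Lucia 1/5; Mateo 1/30; Nieves 1/10; Teodoro 1/5; Ursula 1/5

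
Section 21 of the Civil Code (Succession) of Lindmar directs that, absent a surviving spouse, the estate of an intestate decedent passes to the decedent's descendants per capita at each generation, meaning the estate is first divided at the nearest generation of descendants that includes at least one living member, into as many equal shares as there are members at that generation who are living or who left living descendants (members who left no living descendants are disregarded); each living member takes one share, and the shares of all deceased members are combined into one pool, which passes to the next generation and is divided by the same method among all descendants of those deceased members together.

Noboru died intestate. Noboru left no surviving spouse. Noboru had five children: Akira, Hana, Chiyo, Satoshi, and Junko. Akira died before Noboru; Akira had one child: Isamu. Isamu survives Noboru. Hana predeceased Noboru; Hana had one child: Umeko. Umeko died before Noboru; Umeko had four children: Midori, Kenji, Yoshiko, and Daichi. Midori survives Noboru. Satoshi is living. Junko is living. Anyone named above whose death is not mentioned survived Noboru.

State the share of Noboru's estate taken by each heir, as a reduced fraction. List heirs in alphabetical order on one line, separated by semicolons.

There is no surviving spouse, so the entire estate passes to Noboru's descendants per capita at each generation.
At generation 1 (Akira, Hana, Chiyo, Satoshi, Junko) there are 5 shares of (1)/5 = 1/5 each.
Living: Chiyo, Satoshi, and Junko — each takes 1/5.
Deceased: Akira and Hana. Their combined 2/5 is pooled and carried to generation 2.
At generation 2 (Isamu, Umeko) there are 2 shares of (2/5)/2 = 1/5 each.
Living: Isamu — each takes 1/5.
Deceased: Umeko. That 1/5 share is carried to generation 3.
At generation 3 (Midori, Kenji, Yoshiko, Daichi) there are 4 shares of (1/5)/4 = 1/20 each.
Living: Midori, Kenji, Yoshiko, and Daichi — each takes 1/20.

Chiyo 1/5; Daichi 1/20; Isamu 1/5; Junko 1/5; Kenji 1/20; Midori 1/20; Satoshi 1/5; Yoshiko 1/20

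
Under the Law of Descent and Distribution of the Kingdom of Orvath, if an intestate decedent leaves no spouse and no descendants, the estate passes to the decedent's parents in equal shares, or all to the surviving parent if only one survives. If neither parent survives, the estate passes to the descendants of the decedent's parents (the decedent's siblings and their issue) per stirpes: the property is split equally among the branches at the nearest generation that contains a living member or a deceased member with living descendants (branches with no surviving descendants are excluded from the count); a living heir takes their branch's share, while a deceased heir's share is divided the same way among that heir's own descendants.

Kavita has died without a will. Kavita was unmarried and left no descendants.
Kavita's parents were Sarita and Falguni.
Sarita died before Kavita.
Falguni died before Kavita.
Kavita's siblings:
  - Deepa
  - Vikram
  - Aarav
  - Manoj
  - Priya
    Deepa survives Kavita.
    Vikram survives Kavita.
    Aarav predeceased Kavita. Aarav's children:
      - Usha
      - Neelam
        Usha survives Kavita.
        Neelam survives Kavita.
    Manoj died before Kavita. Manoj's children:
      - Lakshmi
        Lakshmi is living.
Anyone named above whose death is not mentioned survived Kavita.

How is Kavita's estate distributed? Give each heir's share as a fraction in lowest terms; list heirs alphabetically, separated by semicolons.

Deepa 1/5; Lakshmi 1/5; Neelam 1/10; Priya 1/5; Usha 1/10; Vikram 1/5

Neither parent survives and there are no descendants, so the estate passes to Kavita's siblings and their issue per stirpes.
The estate is divided into 5 equal shares of 1/5 among Deepa, Vikram, Aarav, Manoj, Priya.
Deepa is living and takes 1/5.
Vikram is living and takes 1/5.
Aarav predeceased; the 1/5 allotted to Aarav's branch passes to Aarav's issue by representation.
The 1/5 is divided into 2 equal shares of 1/10 among Usha, Neelam.
Usha is living and takes 1/10.
Neelam is living and takes 1/10.
Manoj predeceased; the 1/5 allotted to Manoj's branch passes to Manoj's issue by representation.
Lakshmi is the sole taker at this level and receives the full 1/5.
Priya is living and takes 1/5.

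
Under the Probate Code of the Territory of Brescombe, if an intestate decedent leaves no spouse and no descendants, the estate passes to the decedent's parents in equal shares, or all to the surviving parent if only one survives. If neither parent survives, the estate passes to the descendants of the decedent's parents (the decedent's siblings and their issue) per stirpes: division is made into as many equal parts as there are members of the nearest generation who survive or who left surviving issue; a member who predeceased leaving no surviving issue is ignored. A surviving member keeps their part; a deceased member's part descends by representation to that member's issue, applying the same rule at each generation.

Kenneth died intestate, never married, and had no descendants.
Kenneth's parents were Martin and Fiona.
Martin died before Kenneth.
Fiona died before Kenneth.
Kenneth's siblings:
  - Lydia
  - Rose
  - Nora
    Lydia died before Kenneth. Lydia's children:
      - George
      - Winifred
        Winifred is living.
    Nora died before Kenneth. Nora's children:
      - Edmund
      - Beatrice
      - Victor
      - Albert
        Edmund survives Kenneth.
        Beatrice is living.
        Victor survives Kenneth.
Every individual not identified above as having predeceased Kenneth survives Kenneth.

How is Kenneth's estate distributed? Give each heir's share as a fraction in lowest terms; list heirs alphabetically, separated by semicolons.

Albert 1/12; Beatrice 1/12; Edmund 1/12; George 1/6; Rose 1/3; Victor 1/12; Winifred 1/6

Neither parent survives and there are no descendants, so the estate passes to Kenneth's siblings and their issue per stirpes.
The estate is divided into 3 equal shares of 1/3 among Lydia, Rose, Nora.
Lydia predeceased; the 1/3 allotted to Lydia's branch passes to Lydia's issue by representation.
The 1/3 is divided into 2 equal shares of 1/6 among George, Winifred.
George is living and takes 1/6.
Winifred is living and takes 1/6.
Rose is living and takes 1/3.
Nora predeceased; the 1/3 allotted to Nora's branch passes to Nora's issue by representation.
The 1/3 is divided into 4 equal shares of 1/12 among Edmund, Beatrice, Victor, Albert.
Edmund is living and takes 1/12.
Beatrice is living and takes 1/12.
Victor is living and takes 1/12.
Albert is living and takes 1/12.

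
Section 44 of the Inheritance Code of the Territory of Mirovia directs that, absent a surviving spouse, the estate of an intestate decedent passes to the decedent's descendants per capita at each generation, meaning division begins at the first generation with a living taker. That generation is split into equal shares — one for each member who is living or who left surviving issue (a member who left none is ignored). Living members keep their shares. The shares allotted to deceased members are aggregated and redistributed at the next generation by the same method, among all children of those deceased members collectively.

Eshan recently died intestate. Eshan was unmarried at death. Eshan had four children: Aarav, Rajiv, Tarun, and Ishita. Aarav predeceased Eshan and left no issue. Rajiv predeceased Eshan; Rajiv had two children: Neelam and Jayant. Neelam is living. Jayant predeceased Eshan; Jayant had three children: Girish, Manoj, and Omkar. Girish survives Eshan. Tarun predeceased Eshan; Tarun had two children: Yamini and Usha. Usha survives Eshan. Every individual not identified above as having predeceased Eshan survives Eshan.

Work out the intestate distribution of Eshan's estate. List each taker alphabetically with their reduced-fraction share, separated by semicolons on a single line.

There is no surviving spouse, so the entire estate passes to Eshan's descendants per capita at each generation.
At generation 1 (Rajiv, Tarun, Ishita) there are 3 shares of (1)/3 = 1/3 each.
Living: Ishita — each takes 1/3.
Deceased: Rajiv and Tarun. Their combined 2/3 is pooled and carried to generation 2.
At generation 2 (Neelam, Jayant, Yamini, Usha) there are 4 shares of (2/3)/4 = 1/6 each.
Living: Neelam, Yamini, and Usha — each takes 1/6.
Deceased: Jayant. That 1/6 share is carried to generation 3.
At generation 3 (Girish, Manoj, Omkar) there are 3 shares of (1/6)/3 = 1/18 each.
Living: Girish, Manoj, and Omkar — each takes 1/18.

Girish 1/18; Ishita 1/3; Manoj 1/18; Neelam 1/6; Omkar 1/18; Usha 1/6; Yamini 1/6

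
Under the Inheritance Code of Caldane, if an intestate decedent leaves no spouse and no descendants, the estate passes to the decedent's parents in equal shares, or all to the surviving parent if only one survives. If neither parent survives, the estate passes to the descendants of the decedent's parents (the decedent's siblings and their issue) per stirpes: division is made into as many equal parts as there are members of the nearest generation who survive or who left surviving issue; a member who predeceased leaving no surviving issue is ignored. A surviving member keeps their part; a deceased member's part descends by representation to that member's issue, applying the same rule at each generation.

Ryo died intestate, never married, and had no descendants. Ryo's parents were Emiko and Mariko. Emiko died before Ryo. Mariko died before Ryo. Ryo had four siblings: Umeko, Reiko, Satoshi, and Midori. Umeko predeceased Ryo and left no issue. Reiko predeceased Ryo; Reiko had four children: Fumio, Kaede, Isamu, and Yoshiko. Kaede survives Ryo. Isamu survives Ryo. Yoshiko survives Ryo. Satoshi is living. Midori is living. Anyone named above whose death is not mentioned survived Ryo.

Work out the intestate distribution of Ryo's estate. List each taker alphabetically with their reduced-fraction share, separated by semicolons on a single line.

Fumio 1/12; Isamu 1/12; Kaede 1/12; Midori 1/3; Satoshi 1/3; Yoshiko 1/12

Neither parent survives and there are no descendants, so the estate passes to Ryo's siblings and their issue per stirpes.
Umeko left no surviving issue, so that branch lapses and is disregarded.
The estate is divided into 3 equal shares of 1/3 among Reiko, Satoshi, Midori.
Reiko predeceased; the 1/3 allotted to Reiko's branch passes to Reiko's issue by representation.
The 1/3 is divided into 4 equal shares of 1/12 among Fumio, Kaede, Isamu, Yoshiko.
Fumio is living and takes 1/12.
Kaede is living and takes 1/12.
Isamu is living and takes 1/12.
Yoshiko is living and takes 1/12.
Satoshi is living and takes 1/3.
Midori is living and takes 1/3.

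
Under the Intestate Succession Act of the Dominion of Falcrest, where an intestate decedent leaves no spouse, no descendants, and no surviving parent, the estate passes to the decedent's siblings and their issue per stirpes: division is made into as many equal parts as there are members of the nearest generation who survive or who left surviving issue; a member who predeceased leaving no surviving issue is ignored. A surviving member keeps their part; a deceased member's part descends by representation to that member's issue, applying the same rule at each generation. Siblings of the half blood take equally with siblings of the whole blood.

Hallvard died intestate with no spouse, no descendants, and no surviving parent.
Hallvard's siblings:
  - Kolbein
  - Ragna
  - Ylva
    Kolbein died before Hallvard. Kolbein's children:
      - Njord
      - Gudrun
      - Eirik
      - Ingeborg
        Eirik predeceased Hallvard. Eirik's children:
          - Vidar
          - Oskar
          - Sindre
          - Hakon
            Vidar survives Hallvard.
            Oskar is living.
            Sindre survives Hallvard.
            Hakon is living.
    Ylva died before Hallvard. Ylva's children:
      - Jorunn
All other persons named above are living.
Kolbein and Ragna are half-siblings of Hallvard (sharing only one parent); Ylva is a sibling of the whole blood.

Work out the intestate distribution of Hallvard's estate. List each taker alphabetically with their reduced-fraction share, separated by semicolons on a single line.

No spouse, descendants, or parent survives, so the estate passes to Hallvard's siblings per stirpes.
Half-blood and whole-blood siblings take equally under the stated rule.
The estate is divided into 3 equal shares of 1/3 among Kolbein, Ragna, Ylva.
Kolbein predeceased; the 1/3 allotted to Kolbein's branch passes to Kolbein's issue by representation.
The 1/3 is divided into 4 equal shares of 1/12 among Njord, Gudrun, Eirik, Ingeborg.
Njord is living and takes 1/12.
Gudrun is living and takes 1/12.
Eirik predeceased; the 1/12 allotted to Eirik's branch passes to Eirik's issue by representation.
The 1/12 is divided into 4 equal shares of 1/48 among Vidar, Oskar, Sindre, Hakon.
Vidar is living and takes 1/48.
Oskar is living and takes 1/48.
Sindre is living and takes 1/48.
Hakon is living and takes 1/48.
Ingeborg is living and takes 1/12.
Ragna is living and takes 1/3.
Ylva predeceased; the 1/3 allotted to Ylva's branch passes to Ylva's issue by representation.
Jorunn is the sole taker at this level and receives the full 1/3.

Gudrun 1/12; Hakon 1/48; Ingeborg 1/12; Jorunn 1/3; Njord 1/12; Oskar 1/48; Ragna 1/3; Sindre 1/48; Vidar 1/48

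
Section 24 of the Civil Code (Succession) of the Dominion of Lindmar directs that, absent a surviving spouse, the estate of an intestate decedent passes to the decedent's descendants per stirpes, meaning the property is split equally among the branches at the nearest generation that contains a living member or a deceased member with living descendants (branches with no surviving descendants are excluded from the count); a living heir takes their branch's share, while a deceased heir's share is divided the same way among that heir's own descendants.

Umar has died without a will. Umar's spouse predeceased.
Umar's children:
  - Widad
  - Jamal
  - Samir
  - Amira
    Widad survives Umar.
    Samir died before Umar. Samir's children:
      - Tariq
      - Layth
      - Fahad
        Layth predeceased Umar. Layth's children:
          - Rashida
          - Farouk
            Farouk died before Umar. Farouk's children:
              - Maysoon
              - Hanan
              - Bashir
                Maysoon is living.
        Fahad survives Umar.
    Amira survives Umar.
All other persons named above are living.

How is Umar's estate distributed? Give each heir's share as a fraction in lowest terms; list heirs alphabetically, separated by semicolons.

Amira 1/4; Bashir 1/72; Fahad 1/12; Hanan 1/72; Jamal 1/4; Maysoon 1/72; Rashida 1/24; Tariq 1/12; Widad 1/4

There is no surviving spouse, so the entire estate passes to Umar's descendants per stirpes.
The estate is divided into 4 equal shares of 1/4 among Widad, Jamal, Samir, Amira.
Widad is living and takes 1/4.
Jamal is living and takes 1/4.
Samir predeceased; the 1/4 allotted to Samir's branch passes to Samir's issue by representation.
The 1/4 is divided into 3 equal shares of 1/12 among Tariq, Layth, Fahad.
Tariq is living and takes 1/12.
Layth predeceased; the 1/12 allotted to Layth's branch passes to Layth's issue by representation.
The 1/12 is divided into 2 equal shares of 1/24 among Rashida, Farouk.
Rashida is living and takes 1/24.
Farouk predeceased; the 1/24 allotted to Farouk's branch passes to Farouk's issue by representation.
The 1/24 is divided into 3 equal shares of 1/72 among Maysoon, Hanan, Bashir.
Maysoon is living and takes 1/72.
Hanan is living and takes 1/72.
Bashir is living and takes 1/72.
Fahad is living and takes 1/12.
Amira is living and takes 1/4.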